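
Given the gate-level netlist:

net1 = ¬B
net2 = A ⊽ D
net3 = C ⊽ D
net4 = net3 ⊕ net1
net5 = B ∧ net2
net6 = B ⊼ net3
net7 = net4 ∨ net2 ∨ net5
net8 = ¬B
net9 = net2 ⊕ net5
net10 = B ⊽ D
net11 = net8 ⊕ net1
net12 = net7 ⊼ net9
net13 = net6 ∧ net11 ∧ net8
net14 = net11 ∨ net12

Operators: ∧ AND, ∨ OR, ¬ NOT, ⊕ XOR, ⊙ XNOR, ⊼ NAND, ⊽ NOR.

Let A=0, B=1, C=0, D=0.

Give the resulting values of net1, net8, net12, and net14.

net1 = NOT B = NOT 1 = 0
net2 = A NOR D = 0 NOR 0 = 1
net3 = C NOR D = 0 NOR 0 = 1
net4 = net3 XOR net1 = 1 XOR 0 = 1
net5 = B AND net2 = 1 AND 1 = 1
net7 = net4 OR net2 OR net5 = 1 OR 1 OR 1 = 1
net8 = NOT B = NOT 1 = 0
net9 = net2 XOR net5 = 1 XOR 1 = 0
net11 = net8 XOR net1 = 0 XOR 0 = 0
net12 = net7 NAND net9 = 1 NAND 0 = 1
net14 = net11 OR net12 = 0 OR 1 = 1

net1 = 0  net8 = 0  net12 = 1  net14 = 1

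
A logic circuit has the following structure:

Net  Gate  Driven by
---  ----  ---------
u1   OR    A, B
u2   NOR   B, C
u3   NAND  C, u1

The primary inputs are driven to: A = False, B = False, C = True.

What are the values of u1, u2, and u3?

u1 = False; u2 = False; u3 = True

u1 = A OR B = False OR False = False
u2 = B NOR C = False NOR True = False
u3 = C NAND u1 = True NAND False = True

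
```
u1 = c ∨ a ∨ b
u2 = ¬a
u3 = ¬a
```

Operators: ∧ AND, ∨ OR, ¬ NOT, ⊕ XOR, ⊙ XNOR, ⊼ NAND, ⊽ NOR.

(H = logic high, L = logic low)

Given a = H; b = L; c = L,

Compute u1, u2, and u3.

u1 = H, u2 = L, u3 = L

u1 = c OR a OR b = L OR H OR L = H
u2 = NOT a = NOT H = L
u3 = NOT a = NOT H = L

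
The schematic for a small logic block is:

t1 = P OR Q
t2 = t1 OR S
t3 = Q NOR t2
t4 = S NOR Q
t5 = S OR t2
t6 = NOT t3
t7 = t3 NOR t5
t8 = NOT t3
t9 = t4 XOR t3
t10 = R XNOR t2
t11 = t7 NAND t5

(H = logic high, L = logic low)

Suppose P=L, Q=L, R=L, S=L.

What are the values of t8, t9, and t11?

t8 = L, t9 = L, t11 = H

t1 = P OR Q = L OR L = L
t2 = t1 OR S = L OR L = L
t3 = Q NOR t2 = L NOR L = H
t4 = S NOR Q = L NOR L = H
t5 = S OR t2 = L OR L = L
t7 = t3 NOR t5 = H NOR L = L
t8 = NOT t3 = NOT H = L
t9 = t4 XOR t3 = H XOR H = L
t11 = t7 NAND t5 = L NAND L = H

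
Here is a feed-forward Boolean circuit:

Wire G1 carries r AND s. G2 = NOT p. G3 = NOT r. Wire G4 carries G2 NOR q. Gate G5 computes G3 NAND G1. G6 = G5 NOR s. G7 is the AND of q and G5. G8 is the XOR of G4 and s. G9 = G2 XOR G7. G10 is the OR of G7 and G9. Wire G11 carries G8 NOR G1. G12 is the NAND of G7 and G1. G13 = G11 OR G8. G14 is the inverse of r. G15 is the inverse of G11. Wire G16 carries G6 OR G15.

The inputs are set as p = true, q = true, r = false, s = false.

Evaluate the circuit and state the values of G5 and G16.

G5 = true  G16 = false

G1 = r AND s = false AND false = false
G2 = NOT p = NOT true = false
G3 = NOT r = NOT false = true
G4 = G2 NOR q = false NOR true = false
G5 = G3 NAND G1 = true NAND false = true
G6 = G5 NOR s = true NOR false = false
G8 = G4 XOR s = false XOR false = false
G11 = G8 NOR G1 = false NOR false = true
G15 = NOT G11 = NOT true = false
G16 = G6 OR G15 = false OR false = false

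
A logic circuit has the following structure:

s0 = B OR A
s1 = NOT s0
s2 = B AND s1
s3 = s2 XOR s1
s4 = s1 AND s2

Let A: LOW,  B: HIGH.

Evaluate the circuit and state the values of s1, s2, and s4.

s1 = LOW  s2 = LOW  s4 = LOW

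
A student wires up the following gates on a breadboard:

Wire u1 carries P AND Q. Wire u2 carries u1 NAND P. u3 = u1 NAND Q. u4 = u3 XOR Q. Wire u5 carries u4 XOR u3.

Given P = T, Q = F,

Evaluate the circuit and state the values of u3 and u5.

u3 = T; u5 = F

u1 = P AND Q = T AND F = F
u3 = u1 NAND Q = F NAND F = T
u4 = u3 XOR Q = T XOR F = T
u5 = u4 XOR u3 = T XOR T = F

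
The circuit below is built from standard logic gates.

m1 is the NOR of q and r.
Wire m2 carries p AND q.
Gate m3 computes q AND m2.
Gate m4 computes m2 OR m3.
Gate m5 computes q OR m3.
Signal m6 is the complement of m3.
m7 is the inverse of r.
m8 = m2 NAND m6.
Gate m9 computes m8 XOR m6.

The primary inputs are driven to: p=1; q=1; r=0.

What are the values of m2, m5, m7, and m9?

m2 = p AND q = 1 AND 1 = 1
m3 = q AND m2 = 1 AND 1 = 1
m5 = q OR m3 = 1 OR 1 = 1
m6 = NOT m3 = NOT 1 = 0
m7 = NOT r = NOT 0 = 1
m8 = m2 NAND m6 = 1 NAND 0 = 1
m9 = m8 XOR m6 = 1 XOR 0 = 1

m2 = 1  m5 = 1  m7 = 1  m9 = 1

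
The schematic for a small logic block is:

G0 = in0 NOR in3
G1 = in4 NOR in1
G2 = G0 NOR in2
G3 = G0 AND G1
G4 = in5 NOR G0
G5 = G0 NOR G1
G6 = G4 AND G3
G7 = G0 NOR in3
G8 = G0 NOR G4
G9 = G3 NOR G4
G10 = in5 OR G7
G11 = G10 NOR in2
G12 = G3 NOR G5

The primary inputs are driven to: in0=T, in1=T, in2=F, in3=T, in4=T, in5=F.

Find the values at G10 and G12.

G10 = F, G12 = F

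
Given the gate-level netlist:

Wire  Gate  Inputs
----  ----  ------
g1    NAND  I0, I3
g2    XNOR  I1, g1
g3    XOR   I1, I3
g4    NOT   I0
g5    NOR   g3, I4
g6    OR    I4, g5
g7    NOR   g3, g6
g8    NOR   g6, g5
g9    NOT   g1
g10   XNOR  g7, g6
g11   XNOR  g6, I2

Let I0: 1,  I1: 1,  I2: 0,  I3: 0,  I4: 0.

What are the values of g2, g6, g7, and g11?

g1 = I0 NAND I3 = 1 NAND 0 = 1
g2 = I1 XNOR g1 = 1 XNOR 1 = 1
g3 = I1 XOR I3 = 1 XOR 0 = 1
g5 = g3 NOR I4 = 1 NOR 0 = 0
g6 = I4 OR g5 = 0 OR 0 = 0
g7 = g3 NOR g6 = 1 NOR 0 = 0
g11 = g6 XNOR I2 = 0 XNOR 0 = 1

g2 = 1, g6 = 0, g7 = 0, g11 = 1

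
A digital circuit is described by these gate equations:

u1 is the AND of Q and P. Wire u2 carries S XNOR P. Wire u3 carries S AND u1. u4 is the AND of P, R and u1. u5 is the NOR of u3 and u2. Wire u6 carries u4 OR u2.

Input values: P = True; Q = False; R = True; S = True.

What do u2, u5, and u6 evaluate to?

u2 = True, u5 = False, u6 = True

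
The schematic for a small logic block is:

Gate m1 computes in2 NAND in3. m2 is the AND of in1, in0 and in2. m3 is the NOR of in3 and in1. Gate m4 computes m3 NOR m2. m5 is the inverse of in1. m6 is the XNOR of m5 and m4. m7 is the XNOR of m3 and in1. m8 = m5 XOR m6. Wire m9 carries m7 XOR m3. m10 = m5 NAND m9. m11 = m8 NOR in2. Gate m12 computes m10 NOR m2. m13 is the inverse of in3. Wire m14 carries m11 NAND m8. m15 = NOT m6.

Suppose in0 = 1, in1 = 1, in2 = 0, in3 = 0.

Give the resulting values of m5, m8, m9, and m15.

m2 = in1 AND in0 AND in2 = 1 AND 1 AND 0 = 0
m3 = in3 NOR in1 = 0 NOR 1 = 0
m4 = m3 NOR m2 = 0 NOR 0 = 1
m5 = NOT in1 = NOT 1 = 0
m6 = m5 XNOR m4 = 0 XNOR 1 = 0
m7 = m3 XNOR in1 = 0 XNOR 1 = 0
m8 = m5 XOR m6 = 0 XOR 0 = 0
m9 = m7 XOR m3 = 0 XOR 0 = 0
m15 = NOT m6 = NOT 0 = 1

m5 = 0  m8 = 0  m9 = 0  m15 = 1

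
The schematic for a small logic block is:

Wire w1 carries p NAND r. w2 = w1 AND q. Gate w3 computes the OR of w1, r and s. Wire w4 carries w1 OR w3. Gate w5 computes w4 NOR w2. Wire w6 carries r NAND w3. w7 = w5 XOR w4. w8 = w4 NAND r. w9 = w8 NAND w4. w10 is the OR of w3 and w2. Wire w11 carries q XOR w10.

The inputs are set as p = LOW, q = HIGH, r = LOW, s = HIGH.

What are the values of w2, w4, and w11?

w2 = HIGH; w4 = HIGH; w11 = LOW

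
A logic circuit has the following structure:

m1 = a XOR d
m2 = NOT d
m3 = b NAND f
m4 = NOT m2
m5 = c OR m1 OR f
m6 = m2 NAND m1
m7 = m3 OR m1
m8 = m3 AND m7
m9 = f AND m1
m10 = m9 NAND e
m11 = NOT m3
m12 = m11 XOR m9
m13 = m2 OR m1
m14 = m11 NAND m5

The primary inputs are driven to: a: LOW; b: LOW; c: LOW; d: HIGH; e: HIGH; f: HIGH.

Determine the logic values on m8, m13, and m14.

m8 = HIGH, m13 = HIGH, m14 = HIGH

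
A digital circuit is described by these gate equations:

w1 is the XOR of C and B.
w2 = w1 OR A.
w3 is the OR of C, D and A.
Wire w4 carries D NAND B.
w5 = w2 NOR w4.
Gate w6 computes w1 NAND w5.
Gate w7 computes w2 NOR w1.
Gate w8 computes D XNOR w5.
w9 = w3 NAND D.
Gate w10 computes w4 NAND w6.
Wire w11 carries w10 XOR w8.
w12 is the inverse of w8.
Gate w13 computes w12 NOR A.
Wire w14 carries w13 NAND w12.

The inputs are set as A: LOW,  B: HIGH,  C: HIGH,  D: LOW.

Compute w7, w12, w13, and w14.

w7 = HIGH; w12 = LOW; w13 = HIGH; w14 = HIGH

w1 = C XOR B = HIGH XOR HIGH = LOW
w2 = w1 OR A = LOW OR LOW = LOW
w4 = D NAND B = LOW NAND HIGH = HIGH
w5 = w2 NOR w4 = LOW NOR HIGH = LOW
w7 = w2 NOR w1 = LOW NOR LOW = HIGH
w8 = D XNOR w5 = LOW XNOR LOW = HIGH
w12 = NOT w8 = NOT HIGH = LOW
w13 = w12 NOR A = LOW NOR LOW = HIGH
w14 = w13 NAND w12 = HIGH NAND LOW = HIGH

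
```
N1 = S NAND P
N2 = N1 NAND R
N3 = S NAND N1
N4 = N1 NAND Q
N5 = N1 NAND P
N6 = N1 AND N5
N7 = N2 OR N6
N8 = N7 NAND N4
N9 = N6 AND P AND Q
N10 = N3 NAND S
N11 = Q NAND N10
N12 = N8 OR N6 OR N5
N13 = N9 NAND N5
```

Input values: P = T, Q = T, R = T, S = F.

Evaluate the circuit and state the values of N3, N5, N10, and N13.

N1 = S NAND P = F NAND T = T
N3 = S NAND N1 = F NAND T = T
N5 = N1 NAND P = T NAND T = F
N6 = N1 AND N5 = T AND F = F
N9 = N6 AND P AND Q = F AND T AND T = F
N10 = N3 NAND S = T NAND F = T
N13 = N9 NAND N5 = F NAND F = T

N3 = T, N5 = F, N10 = T, N13 = T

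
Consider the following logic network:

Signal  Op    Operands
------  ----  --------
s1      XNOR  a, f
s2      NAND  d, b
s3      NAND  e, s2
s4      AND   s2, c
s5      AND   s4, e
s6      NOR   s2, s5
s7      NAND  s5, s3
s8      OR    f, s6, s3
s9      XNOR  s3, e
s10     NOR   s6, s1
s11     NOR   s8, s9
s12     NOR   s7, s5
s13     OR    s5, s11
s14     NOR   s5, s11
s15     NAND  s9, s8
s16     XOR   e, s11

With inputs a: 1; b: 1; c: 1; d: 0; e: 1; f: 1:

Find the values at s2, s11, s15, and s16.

s2 = 1  s11 = 0  s15 = 1  s16 = 1

s2 = d NAND b = 0 NAND 1 = 1
s3 = e NAND s2 = 1 NAND 1 = 0
s4 = s2 AND c = 1 AND 1 = 1
s5 = s4 AND e = 1 AND 1 = 1
s6 = s2 NOR s5 = 1 NOR 1 = 0
s8 = f OR s6 OR s3 = 1 OR 0 OR 0 = 1
s9 = s3 XNOR e = 0 XNOR 1 = 0
s11 = s8 NOR s9 = 1 NOR 0 = 0
s15 = s9 NAND s8 = 0 NAND 1 = 1
s16 = e XOR s11 = 1 XOR 0 = 1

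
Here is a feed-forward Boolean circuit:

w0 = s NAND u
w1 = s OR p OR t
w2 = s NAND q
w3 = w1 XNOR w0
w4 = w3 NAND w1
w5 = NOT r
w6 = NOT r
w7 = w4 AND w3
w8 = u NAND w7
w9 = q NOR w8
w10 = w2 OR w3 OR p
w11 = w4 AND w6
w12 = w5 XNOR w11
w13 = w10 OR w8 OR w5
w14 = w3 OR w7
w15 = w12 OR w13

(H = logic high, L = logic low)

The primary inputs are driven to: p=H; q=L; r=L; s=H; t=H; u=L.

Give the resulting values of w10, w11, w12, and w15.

w10 = H, w11 = L, w12 = L, w15 = H

w0 = s NAND u = H NAND L = H
w1 = s OR p OR t = H OR H OR H = H
w2 = s NAND q = H NAND L = H
w3 = w1 XNOR w0 = H XNOR H = H
w4 = w3 NAND w1 = H NAND H = L
w5 = NOT r = NOT L = H
w6 = NOT r = NOT L = H
w7 = w4 AND w3 = L AND H = L
w8 = u NAND w7 = L NAND L = H
w10 = w2 OR w3 OR p = H OR H OR H = H
w11 = w4 AND w6 = L AND H = L
w12 = w5 XNOR w11 = H XNOR L = L
w13 = w10 OR w8 OR w5 = H OR H OR H = H
w15 = w12 OR w13 = L OR H = H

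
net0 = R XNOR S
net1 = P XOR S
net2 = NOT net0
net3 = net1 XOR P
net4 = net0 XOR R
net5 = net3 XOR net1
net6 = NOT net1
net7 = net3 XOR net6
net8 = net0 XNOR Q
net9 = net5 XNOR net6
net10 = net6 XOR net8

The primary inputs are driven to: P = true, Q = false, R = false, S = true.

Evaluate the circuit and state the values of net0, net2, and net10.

net0 = R XNOR S = false XNOR true = false
net1 = P XOR S = true XOR true = false
net2 = NOT net0 = NOT false = true
net6 = NOT net1 = NOT false = true
net8 = net0 XNOR Q = false XNOR false = true
net10 = net6 XOR net8 = true XOR true = false

net0 = false, net2 = true, net10 = false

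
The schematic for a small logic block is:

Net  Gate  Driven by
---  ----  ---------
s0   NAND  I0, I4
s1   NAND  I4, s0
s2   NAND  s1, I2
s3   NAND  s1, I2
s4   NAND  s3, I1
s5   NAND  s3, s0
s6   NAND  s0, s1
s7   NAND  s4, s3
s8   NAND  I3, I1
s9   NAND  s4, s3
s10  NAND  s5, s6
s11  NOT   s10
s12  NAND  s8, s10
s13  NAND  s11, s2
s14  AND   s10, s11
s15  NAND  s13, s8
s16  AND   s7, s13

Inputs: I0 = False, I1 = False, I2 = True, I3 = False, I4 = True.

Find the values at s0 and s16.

s0 = True, s16 = False

s0 = I0 NAND I4 = False NAND True = True
s1 = I4 NAND s0 = True NAND True = False
s2 = s1 NAND I2 = False NAND True = True
s3 = s1 NAND I2 = False NAND True = True
s4 = s3 NAND I1 = True NAND False = True
s5 = s3 NAND s0 = True NAND True = False
s6 = s0 NAND s1 = True NAND False = True
s7 = s4 NAND s3 = True NAND True = False
s10 = s5 NAND s6 = False NAND True = True
s11 = NOT s10 = NOT True = False
s13 = s11 NAND s2 = False NAND True = True
s16 = s7 AND s13 = False AND True = False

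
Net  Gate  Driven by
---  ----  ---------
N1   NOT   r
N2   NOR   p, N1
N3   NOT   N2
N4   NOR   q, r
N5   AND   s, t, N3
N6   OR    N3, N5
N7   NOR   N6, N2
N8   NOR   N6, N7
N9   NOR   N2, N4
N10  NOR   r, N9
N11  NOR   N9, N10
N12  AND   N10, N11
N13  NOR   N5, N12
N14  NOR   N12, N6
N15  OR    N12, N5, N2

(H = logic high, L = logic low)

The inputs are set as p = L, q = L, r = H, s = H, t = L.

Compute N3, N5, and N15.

N3 = L, N5 = L, N15 = H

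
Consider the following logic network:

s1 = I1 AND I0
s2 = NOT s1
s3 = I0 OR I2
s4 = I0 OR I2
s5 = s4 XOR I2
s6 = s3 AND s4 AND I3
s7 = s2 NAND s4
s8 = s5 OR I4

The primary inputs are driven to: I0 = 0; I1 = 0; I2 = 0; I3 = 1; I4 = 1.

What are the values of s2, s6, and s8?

s2 = 1, s6 = 0, s8 = 1

s1 = I1 AND I0 = 0 AND 0 = 0
s2 = NOT s1 = NOT 0 = 1
s3 = I0 OR I2 = 0 OR 0 = 0
s4 = I0 OR I2 = 0 OR 0 = 0
s5 = s4 XOR I2 = 0 XOR 0 = 0
s6 = s3 AND s4 AND I3 = 0 AND 0 AND 1 = 0
s8 = s5 OR I4 = 0 OR 1 = 1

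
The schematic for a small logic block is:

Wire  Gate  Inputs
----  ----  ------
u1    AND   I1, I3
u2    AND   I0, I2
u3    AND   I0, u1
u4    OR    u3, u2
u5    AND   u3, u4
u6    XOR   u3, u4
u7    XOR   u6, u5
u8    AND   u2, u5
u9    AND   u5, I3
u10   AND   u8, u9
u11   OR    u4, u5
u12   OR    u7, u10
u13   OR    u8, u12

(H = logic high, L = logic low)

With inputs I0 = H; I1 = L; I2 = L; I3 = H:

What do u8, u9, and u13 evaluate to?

u8 = L  u9 = L  u13 = L

u1 = I1 AND I3 = L AND H = L
u2 = I0 AND I2 = H AND L = L
u3 = I0 AND u1 = H AND L = L
u4 = u3 OR u2 = L OR L = L
u5 = u3 AND u4 = L AND L = L
u6 = u3 XOR u4 = L XOR L = L
u7 = u6 XOR u5 = L XOR L = L
u8 = u2 AND u5 = L AND L = L
u9 = u5 AND I3 = L AND H = L
u10 = u8 AND u9 = L AND L = L
u12 = u7 OR u10 = L OR L = L
u13 = u8 OR u12 = L OR L = L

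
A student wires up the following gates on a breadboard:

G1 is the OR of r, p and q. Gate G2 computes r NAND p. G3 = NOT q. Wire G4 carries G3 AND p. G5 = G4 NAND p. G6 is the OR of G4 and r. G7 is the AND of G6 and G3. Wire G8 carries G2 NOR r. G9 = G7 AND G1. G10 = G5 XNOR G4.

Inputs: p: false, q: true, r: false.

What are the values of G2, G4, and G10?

G2 = r NAND p = false NAND false = true
G3 = NOT q = NOT true = false
G4 = G3 AND p = false AND false = false
G5 = G4 NAND p = false NAND false = true
G10 = G5 XNOR G4 = true XNOR false = false

G2 = true, G4 = false, G10 = false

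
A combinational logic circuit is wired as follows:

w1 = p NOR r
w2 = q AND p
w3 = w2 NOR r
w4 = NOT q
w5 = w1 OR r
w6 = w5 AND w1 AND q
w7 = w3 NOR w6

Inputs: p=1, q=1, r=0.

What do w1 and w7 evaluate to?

w1 = p NOR r = 1 NOR 0 = 0
w2 = q AND p = 1 AND 1 = 1
w3 = w2 NOR r = 1 NOR 0 = 0
w5 = w1 OR r = 0 OR 0 = 0
w6 = w5 AND w1 AND q = 0 AND 0 AND 1 = 0
w7 = w3 NOR w6 = 0 NOR 0 = 1

w1 = 0; w7 = 1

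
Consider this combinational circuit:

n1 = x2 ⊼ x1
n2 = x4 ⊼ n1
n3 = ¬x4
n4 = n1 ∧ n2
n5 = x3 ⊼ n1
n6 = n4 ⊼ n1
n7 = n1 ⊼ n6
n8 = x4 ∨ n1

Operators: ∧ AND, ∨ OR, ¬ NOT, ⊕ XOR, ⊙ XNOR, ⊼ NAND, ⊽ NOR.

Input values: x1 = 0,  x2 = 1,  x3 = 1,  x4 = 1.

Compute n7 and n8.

n7 = 0; n8 = 1

n1 = x2 NAND x1 = 1 NAND 0 = 1
n2 = x4 NAND n1 = 1 NAND 1 = 0
n4 = n1 AND n2 = 1 AND 0 = 0
n6 = n4 NAND n1 = 0 NAND 1 = 1
n7 = n1 NAND n6 = 1 NAND 1 = 0
n8 = x4 OR n1 = 1 OR 1 = 1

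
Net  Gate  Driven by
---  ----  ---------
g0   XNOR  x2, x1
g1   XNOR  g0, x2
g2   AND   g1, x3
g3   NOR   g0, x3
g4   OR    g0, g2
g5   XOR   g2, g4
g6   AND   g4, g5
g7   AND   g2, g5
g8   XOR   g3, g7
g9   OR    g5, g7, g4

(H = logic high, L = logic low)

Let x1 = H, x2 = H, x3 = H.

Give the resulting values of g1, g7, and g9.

g1 = H, g7 = L, g9 = H

g0 = x2 XNOR x1 = H XNOR H = H
g1 = g0 XNOR x2 = H XNOR H = H
g2 = g1 AND x3 = H AND H = H
g4 = g0 OR g2 = H OR H = H
g5 = g2 XOR g4 = H XOR H = L
g7 = g2 AND g5 = H AND L = L
g9 = g5 OR g7 OR g4 = L OR L OR H = H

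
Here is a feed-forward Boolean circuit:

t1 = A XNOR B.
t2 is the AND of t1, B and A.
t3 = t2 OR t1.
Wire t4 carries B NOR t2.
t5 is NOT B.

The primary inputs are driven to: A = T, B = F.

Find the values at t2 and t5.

t2 = F  t5 = T

t1 = A XNOR B = T XNOR F = F
t2 = t1 AND B AND A = F AND F AND T = F
t5 = NOT B = NOT F = T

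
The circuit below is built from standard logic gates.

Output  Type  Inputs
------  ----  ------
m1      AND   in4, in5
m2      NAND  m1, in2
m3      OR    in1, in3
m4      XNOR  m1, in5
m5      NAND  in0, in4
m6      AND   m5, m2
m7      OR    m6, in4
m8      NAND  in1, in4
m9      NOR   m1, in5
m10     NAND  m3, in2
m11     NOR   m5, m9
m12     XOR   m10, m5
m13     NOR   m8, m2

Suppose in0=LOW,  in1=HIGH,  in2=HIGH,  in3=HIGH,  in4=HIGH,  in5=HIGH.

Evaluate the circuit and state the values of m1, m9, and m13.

m1 = HIGH  m9 = LOW  m13 = HIGH

m1 = in4 AND in5 = HIGH AND HIGH = HIGH
m2 = m1 NAND in2 = HIGH NAND HIGH = LOW
m8 = in1 NAND in4 = HIGH NAND HIGH = LOW
m9 = m1 NOR in5 = HIGH NOR HIGH = LOW
m13 = m8 NOR m2 = LOW NOR LOW = HIGH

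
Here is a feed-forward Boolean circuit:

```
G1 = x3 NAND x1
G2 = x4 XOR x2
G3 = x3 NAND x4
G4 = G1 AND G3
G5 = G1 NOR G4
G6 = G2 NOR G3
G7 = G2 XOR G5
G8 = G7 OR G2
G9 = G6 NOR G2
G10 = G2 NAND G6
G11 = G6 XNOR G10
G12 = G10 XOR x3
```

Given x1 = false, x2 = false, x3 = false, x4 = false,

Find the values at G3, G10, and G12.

G3 = true, G10 = true, G12 = true

G2 = x4 XOR x2 = false XOR false = false
G3 = x3 NAND x4 = false NAND false = true
G6 = G2 NOR G3 = false NOR true = false
G10 = G2 NAND G6 = false NAND false = true
G12 = G10 XOR x3 = true XOR false = true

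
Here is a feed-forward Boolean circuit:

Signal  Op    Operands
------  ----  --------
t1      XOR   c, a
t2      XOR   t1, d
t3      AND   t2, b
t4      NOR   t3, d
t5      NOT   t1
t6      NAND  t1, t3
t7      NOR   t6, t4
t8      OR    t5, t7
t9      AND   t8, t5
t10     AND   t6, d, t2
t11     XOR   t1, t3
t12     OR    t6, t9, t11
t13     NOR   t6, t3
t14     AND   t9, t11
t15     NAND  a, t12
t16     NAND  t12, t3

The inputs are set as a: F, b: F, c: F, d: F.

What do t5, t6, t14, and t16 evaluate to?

t5 = T, t6 = T, t14 = F, t16 = T

t1 = c XOR a = F XOR F = F
t2 = t1 XOR d = F XOR F = F
t3 = t2 AND b = F AND F = F
t4 = t3 NOR d = F NOR F = T
t5 = NOT t1 = NOT F = T
t6 = t1 NAND t3 = F NAND F = T
t7 = t6 NOR t4 = T NOR T = F
t8 = t5 OR t7 = T OR F = T
t9 = t8 AND t5 = T AND T = T
t11 = t1 XOR t3 = F XOR F = F
t12 = t6 OR t9 OR t11 = T OR T OR F = T
t14 = t9 AND t11 = T AND F = F
t16 = t12 NAND t3 = T NAND F = T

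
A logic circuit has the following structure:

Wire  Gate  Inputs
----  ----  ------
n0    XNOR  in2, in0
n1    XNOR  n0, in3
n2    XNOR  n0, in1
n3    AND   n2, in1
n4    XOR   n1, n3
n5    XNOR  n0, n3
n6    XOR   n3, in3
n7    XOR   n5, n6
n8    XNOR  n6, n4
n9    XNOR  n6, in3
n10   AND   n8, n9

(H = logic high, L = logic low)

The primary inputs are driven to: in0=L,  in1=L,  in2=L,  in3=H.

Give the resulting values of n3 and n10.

n3 = L; n10 = H

n0 = in2 XNOR in0 = L XNOR L = H
n1 = n0 XNOR in3 = H XNOR H = H
n2 = n0 XNOR in1 = H XNOR L = L
n3 = n2 AND in1 = L AND L = L
n4 = n1 XOR n3 = H XOR L = H
n6 = n3 XOR in3 = L XOR H = H
n8 = n6 XNOR n4 = H XNOR H = H
n9 = n6 XNOR in3 = H XNOR H = H
n10 = n8 AND n9 = H AND H = H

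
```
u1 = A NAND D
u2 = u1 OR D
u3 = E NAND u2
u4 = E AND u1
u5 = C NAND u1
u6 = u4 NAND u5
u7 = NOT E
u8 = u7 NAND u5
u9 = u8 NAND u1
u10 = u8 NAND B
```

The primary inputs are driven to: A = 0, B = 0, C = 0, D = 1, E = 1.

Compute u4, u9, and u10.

u1 = A NAND D = 0 NAND 1 = 1
u4 = E AND u1 = 1 AND 1 = 1
u5 = C NAND u1 = 0 NAND 1 = 1
u7 = NOT E = NOT 1 = 0
u8 = u7 NAND u5 = 0 NAND 1 = 1
u9 = u8 NAND u1 = 1 NAND 1 = 0
u10 = u8 NAND B = 1 NAND 0 = 1

u4 = 1  u9 = 0  u10 = 1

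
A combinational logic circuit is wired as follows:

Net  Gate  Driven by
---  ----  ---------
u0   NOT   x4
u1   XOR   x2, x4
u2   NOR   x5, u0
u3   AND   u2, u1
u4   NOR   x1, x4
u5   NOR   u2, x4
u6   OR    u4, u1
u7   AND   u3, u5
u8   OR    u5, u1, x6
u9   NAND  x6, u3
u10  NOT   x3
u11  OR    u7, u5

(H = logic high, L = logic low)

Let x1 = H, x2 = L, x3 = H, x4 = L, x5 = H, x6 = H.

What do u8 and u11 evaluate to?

u0 = NOT x4 = NOT L = H
u1 = x2 XOR x4 = L XOR L = L
u2 = x5 NOR u0 = H NOR H = L
u3 = u2 AND u1 = L AND L = L
u5 = u2 NOR x4 = L NOR L = H
u7 = u3 AND u5 = L AND H = L
u8 = u5 OR u1 OR x6 = H OR L OR H = H
u11 = u7 OR u5 = L OR H = H

u8 = H, u11 = H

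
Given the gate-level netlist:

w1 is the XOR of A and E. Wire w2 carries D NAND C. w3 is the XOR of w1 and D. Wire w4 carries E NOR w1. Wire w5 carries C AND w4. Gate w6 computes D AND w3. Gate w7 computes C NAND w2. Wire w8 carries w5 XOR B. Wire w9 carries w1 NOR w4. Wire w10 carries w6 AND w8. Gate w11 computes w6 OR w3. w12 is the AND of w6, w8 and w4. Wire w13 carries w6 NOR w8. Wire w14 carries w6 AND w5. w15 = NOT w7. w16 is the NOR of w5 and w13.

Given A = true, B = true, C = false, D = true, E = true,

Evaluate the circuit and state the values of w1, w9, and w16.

w1 = false, w9 = true, w16 = true

w1 = A XOR E = true XOR true = false
w3 = w1 XOR D = false XOR true = true
w4 = E NOR w1 = true NOR false = false
w5 = C AND w4 = false AND false = false
w6 = D AND w3 = true AND true = true
w8 = w5 XOR B = false XOR true = true
w9 = w1 NOR w4 = false NOR false = true
w13 = w6 NOR w8 = true NOR true = false
w16 = w5 NOR w13 = false NOR false = true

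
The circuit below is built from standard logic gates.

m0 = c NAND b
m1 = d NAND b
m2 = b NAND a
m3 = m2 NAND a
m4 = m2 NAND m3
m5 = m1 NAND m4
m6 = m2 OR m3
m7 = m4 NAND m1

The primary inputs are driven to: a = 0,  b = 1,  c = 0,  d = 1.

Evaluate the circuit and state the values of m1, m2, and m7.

m1 = d NAND b = 1 NAND 1 = 0
m2 = b NAND a = 1 NAND 0 = 1
m3 = m2 NAND a = 1 NAND 0 = 1
m4 = m2 NAND m3 = 1 NAND 1 = 0
m7 = m4 NAND m1 = 0 NAND 0 = 1

m1 = 0  m2 = 1  m7 = 1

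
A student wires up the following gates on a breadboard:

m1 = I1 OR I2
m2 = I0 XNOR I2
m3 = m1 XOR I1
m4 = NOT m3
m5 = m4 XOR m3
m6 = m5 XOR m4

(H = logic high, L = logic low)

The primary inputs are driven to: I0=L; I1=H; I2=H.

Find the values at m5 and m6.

m5 = H; m6 = L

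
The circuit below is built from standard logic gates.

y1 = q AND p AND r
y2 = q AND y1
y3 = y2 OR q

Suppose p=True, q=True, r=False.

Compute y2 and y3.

y1 = q AND p AND r = True AND True AND False = False
y2 = q AND y1 = True AND False = False
y3 = y2 OR q = False OR True = True

y2 = False  y3 = True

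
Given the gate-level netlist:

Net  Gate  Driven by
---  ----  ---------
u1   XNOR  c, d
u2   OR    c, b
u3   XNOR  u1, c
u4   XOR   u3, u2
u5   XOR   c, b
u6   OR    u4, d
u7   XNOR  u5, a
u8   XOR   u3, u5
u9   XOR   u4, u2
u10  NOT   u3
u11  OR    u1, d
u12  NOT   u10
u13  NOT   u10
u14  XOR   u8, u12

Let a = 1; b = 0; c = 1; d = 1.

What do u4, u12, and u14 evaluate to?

u4 = 0  u12 = 1  u14 = 1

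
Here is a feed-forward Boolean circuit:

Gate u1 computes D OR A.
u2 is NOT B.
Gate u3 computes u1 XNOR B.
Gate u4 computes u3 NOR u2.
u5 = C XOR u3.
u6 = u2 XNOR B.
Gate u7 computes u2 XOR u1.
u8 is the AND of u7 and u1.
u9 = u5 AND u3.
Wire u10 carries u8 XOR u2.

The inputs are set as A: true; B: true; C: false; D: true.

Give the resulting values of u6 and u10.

u6 = false  u10 = true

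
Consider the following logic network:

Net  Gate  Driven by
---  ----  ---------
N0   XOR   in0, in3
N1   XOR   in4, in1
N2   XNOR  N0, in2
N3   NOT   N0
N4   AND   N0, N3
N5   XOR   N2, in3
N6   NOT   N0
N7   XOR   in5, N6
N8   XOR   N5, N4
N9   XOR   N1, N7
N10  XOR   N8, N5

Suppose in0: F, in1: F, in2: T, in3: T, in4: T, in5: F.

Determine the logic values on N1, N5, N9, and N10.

N1 = T, N5 = F, N9 = T, N10 = F

N0 = in0 XOR in3 = F XOR T = T
N1 = in4 XOR in1 = T XOR F = T
N2 = N0 XNOR in2 = T XNOR T = T
N3 = NOT N0 = NOT T = F
N4 = N0 AND N3 = T AND F = F
N5 = N2 XOR in3 = T XOR T = F
N6 = NOT N0 = NOT T = F
N7 = in5 XOR N6 = F XOR F = F
N8 = N5 XOR N4 = F XOR F = F
N9 = N1 XOR N7 = T XOR F = T
N10 = N8 XOR N5 = F XOR F = F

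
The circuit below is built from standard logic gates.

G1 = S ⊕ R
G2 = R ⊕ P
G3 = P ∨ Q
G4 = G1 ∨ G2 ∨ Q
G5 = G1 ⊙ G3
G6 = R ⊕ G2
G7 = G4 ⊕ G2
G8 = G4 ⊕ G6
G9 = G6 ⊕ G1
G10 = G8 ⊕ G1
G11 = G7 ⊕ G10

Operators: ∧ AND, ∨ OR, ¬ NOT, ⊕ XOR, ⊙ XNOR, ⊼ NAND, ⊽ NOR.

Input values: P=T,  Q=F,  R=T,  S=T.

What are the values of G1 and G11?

G1 = S XOR R = T XOR T = F
G2 = R XOR P = T XOR T = F
G4 = G1 OR G2 OR Q = F OR F OR F = F
G6 = R XOR G2 = T XOR F = T
G7 = G4 XOR G2 = F XOR F = F
G8 = G4 XOR G6 = F XOR T = T
G10 = G8 XOR G1 = T XOR F = T
G11 = G7 XOR G10 = F XOR T = T

G1 = F  G11 = T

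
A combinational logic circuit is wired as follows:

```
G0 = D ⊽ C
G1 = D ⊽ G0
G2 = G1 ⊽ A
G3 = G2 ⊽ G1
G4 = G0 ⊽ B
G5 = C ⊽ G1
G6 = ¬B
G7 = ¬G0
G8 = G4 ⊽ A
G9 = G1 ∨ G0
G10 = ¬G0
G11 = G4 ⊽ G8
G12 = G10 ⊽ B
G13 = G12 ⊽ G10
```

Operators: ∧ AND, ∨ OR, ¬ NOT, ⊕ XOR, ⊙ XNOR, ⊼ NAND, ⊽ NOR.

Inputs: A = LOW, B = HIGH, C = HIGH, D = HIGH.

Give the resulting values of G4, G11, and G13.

G4 = LOW  G11 = LOW  G13 = LOW

G0 = D NOR C = HIGH NOR HIGH = LOW
G4 = G0 NOR B = LOW NOR HIGH = LOW
G8 = G4 NOR A = LOW NOR LOW = HIGH
G10 = NOT G0 = NOT LOW = HIGH
G11 = G4 NOR G8 = LOW NOR HIGH = LOW
G12 = G10 NOR B = HIGH NOR HIGH = LOW
G13 = G12 NOR G10 = LOW NOR HIGH = LOW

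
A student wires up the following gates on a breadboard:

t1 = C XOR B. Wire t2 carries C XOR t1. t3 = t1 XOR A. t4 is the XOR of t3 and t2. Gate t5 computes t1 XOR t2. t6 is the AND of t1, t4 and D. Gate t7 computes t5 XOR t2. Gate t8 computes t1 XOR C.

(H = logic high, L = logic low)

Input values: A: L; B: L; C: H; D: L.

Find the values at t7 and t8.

t7 = H, t8 = L

t1 = C XOR B = H XOR L = H
t2 = C XOR t1 = H XOR H = L
t5 = t1 XOR t2 = H XOR L = H
t7 = t5 XOR t2 = H XOR L = H
t8 = t1 XOR C = H XOR H = L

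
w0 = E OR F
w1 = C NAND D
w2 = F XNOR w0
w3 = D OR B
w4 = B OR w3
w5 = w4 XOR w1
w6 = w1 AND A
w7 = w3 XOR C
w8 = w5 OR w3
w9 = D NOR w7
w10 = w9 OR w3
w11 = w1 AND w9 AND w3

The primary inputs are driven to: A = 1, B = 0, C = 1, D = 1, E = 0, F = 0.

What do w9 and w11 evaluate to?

w9 = 0; w11 = 0

w1 = C NAND D = 1 NAND 1 = 0
w3 = D OR B = 1 OR 0 = 1
w7 = w3 XOR C = 1 XOR 1 = 0
w9 = D NOR w7 = 1 NOR 0 = 0
w11 = w1 AND w9 AND w3 = 0 AND 0 AND 1 = 0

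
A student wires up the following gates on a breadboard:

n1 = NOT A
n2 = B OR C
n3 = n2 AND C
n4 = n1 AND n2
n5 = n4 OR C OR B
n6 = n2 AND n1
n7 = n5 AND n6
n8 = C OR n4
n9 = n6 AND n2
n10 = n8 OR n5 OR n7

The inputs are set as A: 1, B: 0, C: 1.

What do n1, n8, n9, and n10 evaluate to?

n1 = 0; n8 = 1; n9 = 0; n10 = 1

n1 = NOT A = NOT 1 = 0
n2 = B OR C = 0 OR 1 = 1
n4 = n1 AND n2 = 0 AND 1 = 0
n5 = n4 OR C OR B = 0 OR 1 OR 0 = 1
n6 = n2 AND n1 = 1 AND 0 = 0
n7 = n5 AND n6 = 1 AND 0 = 0
n8 = C OR n4 = 1 OR 0 = 1
n9 = n6 AND n2 = 0 AND 1 = 0
n10 = n8 OR n5 OR n7 = 1 OR 1 OR 0 = 1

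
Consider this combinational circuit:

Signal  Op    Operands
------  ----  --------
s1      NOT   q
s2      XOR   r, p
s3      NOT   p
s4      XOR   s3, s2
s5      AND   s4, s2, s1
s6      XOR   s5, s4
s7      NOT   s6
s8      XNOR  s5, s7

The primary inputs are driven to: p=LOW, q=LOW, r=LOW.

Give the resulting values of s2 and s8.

s1 = NOT q = NOT LOW = HIGH
s2 = r XOR p = LOW XOR LOW = LOW
s3 = NOT p = NOT LOW = HIGH
s4 = s3 XOR s2 = HIGH XOR LOW = HIGH
s5 = s4 AND s2 AND s1 = HIGH AND LOW AND HIGH = LOW
s6 = s5 XOR s4 = LOW XOR HIGH = HIGH
s7 = NOT s6 = NOT HIGH = LOW
s8 = s5 XNOR s7 = LOW XNOR LOW = HIGH

s2 = LOW, s8 = HIGH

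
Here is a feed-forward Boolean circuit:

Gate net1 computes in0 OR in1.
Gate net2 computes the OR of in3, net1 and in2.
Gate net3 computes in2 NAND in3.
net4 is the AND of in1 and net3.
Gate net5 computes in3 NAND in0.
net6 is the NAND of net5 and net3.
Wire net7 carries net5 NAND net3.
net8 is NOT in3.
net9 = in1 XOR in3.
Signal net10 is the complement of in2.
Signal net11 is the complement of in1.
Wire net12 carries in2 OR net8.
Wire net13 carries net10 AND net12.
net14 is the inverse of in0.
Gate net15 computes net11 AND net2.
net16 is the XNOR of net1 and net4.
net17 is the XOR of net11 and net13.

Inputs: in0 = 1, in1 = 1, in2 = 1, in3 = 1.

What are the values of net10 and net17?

net10 = 0, net17 = 0

net8 = NOT in3 = NOT 1 = 0
net10 = NOT in2 = NOT 1 = 0
net11 = NOT in1 = NOT 1 = 0
net12 = in2 OR net8 = 1 OR 0 = 1
net13 = net10 AND net12 = 0 AND 1 = 0
net17 = net11 XOR net13 = 0 XOR 0 = 0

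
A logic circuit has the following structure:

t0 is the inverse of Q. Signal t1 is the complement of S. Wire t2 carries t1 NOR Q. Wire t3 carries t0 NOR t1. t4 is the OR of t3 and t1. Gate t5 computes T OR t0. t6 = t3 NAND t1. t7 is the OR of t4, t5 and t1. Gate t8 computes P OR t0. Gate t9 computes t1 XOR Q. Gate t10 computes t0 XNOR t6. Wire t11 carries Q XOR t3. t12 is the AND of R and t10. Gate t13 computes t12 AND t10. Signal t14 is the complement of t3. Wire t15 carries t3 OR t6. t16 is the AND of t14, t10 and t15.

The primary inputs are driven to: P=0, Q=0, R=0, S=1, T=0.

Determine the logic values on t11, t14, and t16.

t11 = 0, t14 = 1, t16 = 1

t0 = NOT Q = NOT 0 = 1
t1 = NOT S = NOT 1 = 0
t3 = t0 NOR t1 = 1 NOR 0 = 0
t6 = t3 NAND t1 = 0 NAND 0 = 1
t10 = t0 XNOR t6 = 1 XNOR 1 = 1
t11 = Q XOR t3 = 0 XOR 0 = 0
t14 = NOT t3 = NOT 0 = 1
t15 = t3 OR t6 = 0 OR 1 = 1
t16 = t14 AND t10 AND t15 = 1 AND 1 AND 1 = 1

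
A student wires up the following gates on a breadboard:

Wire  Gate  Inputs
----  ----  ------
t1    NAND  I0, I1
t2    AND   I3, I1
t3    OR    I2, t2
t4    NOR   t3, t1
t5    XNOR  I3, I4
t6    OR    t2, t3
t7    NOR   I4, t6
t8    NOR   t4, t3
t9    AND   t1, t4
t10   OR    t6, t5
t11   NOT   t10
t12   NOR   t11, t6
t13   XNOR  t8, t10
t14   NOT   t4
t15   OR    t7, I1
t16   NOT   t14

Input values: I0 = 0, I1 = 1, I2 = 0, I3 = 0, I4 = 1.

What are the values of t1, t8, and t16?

t1 = 1, t8 = 1, t16 = 0

t1 = I0 NAND I1 = 0 NAND 1 = 1
t2 = I3 AND I1 = 0 AND 1 = 0
t3 = I2 OR t2 = 0 OR 0 = 0
t4 = t3 NOR t1 = 0 NOR 1 = 0
t8 = t4 NOR t3 = 0 NOR 0 = 1
t14 = NOT t4 = NOT 0 = 1
t16 = NOT t14 = NOT 1 = 0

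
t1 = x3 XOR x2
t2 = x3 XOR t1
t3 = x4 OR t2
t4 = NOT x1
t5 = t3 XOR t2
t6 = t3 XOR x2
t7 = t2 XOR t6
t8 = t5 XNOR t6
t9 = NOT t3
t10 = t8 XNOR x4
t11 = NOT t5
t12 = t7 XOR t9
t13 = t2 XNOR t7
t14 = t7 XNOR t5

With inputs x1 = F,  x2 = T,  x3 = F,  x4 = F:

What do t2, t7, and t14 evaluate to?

t2 = T  t7 = T  t14 = F

t1 = x3 XOR x2 = F XOR T = T
t2 = x3 XOR t1 = F XOR T = T
t3 = x4 OR t2 = F OR T = T
t5 = t3 XOR t2 = T XOR T = F
t6 = t3 XOR x2 = T XOR T = F
t7 = t2 XOR t6 = T XOR F = T
t14 = t7 XNOR t5 = T XNOR F = F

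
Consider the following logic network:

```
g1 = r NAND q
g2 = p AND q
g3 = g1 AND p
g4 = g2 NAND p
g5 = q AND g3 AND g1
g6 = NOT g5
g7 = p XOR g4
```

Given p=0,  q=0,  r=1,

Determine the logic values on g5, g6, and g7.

g5 = 0, g6 = 1, g7 = 1

g1 = r NAND q = 1 NAND 0 = 1
g2 = p AND q = 0 AND 0 = 0
g3 = g1 AND p = 1 AND 0 = 0
g4 = g2 NAND p = 0 NAND 0 = 1
g5 = q AND g3 AND g1 = 0 AND 0 AND 1 = 0
g6 = NOT g5 = NOT 0 = 1
g7 = p XOR g4 = 0 XOR 1 = 1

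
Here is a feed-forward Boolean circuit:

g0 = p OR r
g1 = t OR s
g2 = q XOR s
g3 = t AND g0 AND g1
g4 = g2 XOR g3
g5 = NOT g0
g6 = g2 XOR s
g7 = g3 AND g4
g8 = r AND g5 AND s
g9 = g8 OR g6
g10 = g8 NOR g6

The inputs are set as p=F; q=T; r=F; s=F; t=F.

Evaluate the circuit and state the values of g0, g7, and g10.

g0 = p OR r = F OR F = F
g1 = t OR s = F OR F = F
g2 = q XOR s = T XOR F = T
g3 = t AND g0 AND g1 = F AND F AND F = F
g4 = g2 XOR g3 = T XOR F = T
g5 = NOT g0 = NOT F = T
g6 = g2 XOR s = T XOR F = T
g7 = g3 AND g4 = F AND T = F
g8 = r AND g5 AND s = F AND T AND F = F
g10 = g8 NOR g6 = F NOR T = F

g0 = F  g7 = F  g10 = F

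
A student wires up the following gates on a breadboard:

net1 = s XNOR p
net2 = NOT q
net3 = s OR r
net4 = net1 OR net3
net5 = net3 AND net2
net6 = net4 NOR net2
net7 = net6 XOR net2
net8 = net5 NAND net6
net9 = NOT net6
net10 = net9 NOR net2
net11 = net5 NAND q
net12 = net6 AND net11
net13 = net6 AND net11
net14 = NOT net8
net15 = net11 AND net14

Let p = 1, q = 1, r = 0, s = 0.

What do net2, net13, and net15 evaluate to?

net2 = 0  net13 = 1  net15 = 0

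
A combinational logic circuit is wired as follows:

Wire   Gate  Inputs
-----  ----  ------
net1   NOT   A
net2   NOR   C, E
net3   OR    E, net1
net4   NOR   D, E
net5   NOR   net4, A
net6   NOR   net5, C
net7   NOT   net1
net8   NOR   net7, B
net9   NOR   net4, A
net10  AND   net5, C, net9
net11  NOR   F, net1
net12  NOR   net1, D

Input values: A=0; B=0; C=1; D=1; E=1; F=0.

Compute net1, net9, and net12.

net1 = 1  net9 = 1  net12 = 0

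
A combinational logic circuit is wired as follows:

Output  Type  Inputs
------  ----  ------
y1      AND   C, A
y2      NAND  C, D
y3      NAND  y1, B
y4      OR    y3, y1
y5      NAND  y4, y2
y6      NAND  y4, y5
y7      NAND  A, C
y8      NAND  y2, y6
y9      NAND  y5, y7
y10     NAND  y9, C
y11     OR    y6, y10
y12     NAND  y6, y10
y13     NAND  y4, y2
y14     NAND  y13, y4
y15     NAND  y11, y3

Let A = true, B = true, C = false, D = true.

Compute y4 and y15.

y4 = true; y15 = false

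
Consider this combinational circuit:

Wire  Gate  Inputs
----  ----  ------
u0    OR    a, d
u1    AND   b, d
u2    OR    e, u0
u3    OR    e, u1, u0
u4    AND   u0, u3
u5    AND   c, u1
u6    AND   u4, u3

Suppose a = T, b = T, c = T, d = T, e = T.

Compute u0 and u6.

u0 = a OR d = T OR T = T
u1 = b AND d = T AND T = T
u3 = e OR u1 OR u0 = T OR T OR T = T
u4 = u0 AND u3 = T AND T = T
u6 = u4 AND u3 = T AND T = T

u0 = T  u6 = T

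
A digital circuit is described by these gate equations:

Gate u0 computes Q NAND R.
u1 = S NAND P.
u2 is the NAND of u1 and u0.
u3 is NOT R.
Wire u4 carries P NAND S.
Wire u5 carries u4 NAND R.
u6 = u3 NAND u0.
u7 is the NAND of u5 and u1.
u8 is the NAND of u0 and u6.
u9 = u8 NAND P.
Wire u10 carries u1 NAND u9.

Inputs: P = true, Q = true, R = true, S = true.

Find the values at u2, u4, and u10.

u2 = true  u4 = false  u10 = true

u0 = Q NAND R = true NAND true = false
u1 = S NAND P = true NAND true = false
u2 = u1 NAND u0 = false NAND false = true
u3 = NOT R = NOT true = false
u4 = P NAND S = true NAND true = false
u6 = u3 NAND u0 = false NAND false = true
u8 = u0 NAND u6 = false NAND true = true
u9 = u8 NAND P = true NAND true = false
u10 = u1 NAND u9 = false NAND false = true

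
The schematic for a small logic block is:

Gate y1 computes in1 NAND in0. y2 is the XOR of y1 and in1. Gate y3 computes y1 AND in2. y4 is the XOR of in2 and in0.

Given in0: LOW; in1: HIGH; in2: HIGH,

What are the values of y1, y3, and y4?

y1 = HIGH; y3 = HIGH; y4 = HIGH

y1 = in1 NAND in0 = HIGH NAND LOW = HIGH
y3 = y1 AND in2 = HIGH AND HIGH = HIGH
y4 = in2 XOR in0 = HIGH XOR LOW = HIGH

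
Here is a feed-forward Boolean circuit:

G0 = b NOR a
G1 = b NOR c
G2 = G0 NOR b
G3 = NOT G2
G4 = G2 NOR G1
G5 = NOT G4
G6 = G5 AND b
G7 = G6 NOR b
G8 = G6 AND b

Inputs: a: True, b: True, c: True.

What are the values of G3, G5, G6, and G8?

G0 = b NOR a = True NOR True = False
G1 = b NOR c = True NOR True = False
G2 = G0 NOR b = False NOR True = False
G3 = NOT G2 = NOT False = True
G4 = G2 NOR G1 = False NOR False = True
G5 = NOT G4 = NOT True = False
G6 = G5 AND b = False AND True = False
G8 = G6 AND b = False AND True = False

G3 = True  G5 = False  G6 = False  G8 = False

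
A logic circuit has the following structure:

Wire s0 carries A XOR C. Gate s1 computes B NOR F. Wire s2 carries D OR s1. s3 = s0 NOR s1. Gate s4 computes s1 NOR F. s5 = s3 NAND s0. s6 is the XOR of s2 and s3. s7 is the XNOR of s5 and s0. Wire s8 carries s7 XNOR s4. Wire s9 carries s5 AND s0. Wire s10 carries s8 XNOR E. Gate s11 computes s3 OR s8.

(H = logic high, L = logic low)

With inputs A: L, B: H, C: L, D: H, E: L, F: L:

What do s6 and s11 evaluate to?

s0 = A XOR C = L XOR L = L
s1 = B NOR F = H NOR L = L
s2 = D OR s1 = H OR L = H
s3 = s0 NOR s1 = L NOR L = H
s4 = s1 NOR F = L NOR L = H
s5 = s3 NAND s0 = H NAND L = H
s6 = s2 XOR s3 = H XOR H = L
s7 = s5 XNOR s0 = H XNOR L = L
s8 = s7 XNOR s4 = L XNOR H = L
s11 = s3 OR s8 = H OR L = H

s6 = L, s11 = H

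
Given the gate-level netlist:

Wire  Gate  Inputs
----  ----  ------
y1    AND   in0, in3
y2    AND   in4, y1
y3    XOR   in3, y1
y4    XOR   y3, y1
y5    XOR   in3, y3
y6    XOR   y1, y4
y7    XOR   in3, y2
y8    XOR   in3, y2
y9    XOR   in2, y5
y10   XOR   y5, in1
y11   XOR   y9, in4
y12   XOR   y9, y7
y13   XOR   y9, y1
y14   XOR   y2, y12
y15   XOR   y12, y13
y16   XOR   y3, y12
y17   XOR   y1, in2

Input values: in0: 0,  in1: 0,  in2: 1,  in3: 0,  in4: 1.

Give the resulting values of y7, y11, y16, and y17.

y7 = 0, y11 = 0, y16 = 1, y17 = 1

y1 = in0 AND in3 = 0 AND 0 = 0
y2 = in4 AND y1 = 1 AND 0 = 0
y3 = in3 XOR y1 = 0 XOR 0 = 0
y5 = in3 XOR y3 = 0 XOR 0 = 0
y7 = in3 XOR y2 = 0 XOR 0 = 0
y9 = in2 XOR y5 = 1 XOR 0 = 1
y11 = y9 XOR in4 = 1 XOR 1 = 0
y12 = y9 XOR y7 = 1 XOR 0 = 1
y16 = y3 XOR y12 = 0 XOR 1 = 1
y17 = y1 XOR in2 = 0 XOR 1 = 1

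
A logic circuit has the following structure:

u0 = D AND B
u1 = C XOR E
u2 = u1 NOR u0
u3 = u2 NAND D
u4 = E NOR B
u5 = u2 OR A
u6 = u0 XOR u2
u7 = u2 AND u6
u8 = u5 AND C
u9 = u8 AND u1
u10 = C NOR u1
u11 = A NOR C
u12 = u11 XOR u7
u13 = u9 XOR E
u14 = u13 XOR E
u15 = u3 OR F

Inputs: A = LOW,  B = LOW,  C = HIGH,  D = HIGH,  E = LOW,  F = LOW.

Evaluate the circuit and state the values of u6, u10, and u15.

u6 = LOW, u10 = LOW, u15 = HIGH

u0 = D AND B = HIGH AND LOW = LOW
u1 = C XOR E = HIGH XOR LOW = HIGH
u2 = u1 NOR u0 = HIGH NOR LOW = LOW
u3 = u2 NAND D = LOW NAND HIGH = HIGH
u6 = u0 XOR u2 = LOW XOR LOW = LOW
u10 = C NOR u1 = HIGH NOR HIGH = LOW
u15 = u3 OR F = HIGH OR LOW = HIGH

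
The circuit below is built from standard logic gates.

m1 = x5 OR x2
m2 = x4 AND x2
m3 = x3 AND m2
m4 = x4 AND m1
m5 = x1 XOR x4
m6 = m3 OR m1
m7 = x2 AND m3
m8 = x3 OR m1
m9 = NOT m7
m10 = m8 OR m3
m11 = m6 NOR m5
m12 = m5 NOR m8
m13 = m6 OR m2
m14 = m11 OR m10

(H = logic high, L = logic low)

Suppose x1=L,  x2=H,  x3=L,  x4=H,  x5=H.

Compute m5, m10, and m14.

m5 = H  m10 = H  m14 = H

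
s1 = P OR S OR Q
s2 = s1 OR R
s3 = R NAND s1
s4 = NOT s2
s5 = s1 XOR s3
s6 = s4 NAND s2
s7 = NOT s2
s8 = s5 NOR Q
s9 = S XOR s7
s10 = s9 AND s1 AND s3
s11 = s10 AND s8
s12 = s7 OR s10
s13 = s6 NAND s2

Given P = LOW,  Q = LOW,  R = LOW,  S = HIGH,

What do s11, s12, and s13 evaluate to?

s11 = HIGH, s12 = HIGH, s13 = LOW

s1 = P OR S OR Q = LOW OR HIGH OR LOW = HIGH
s2 = s1 OR R = HIGH OR LOW = HIGH
s3 = R NAND s1 = LOW NAND HIGH = HIGH
s4 = NOT s2 = NOT HIGH = LOW
s5 = s1 XOR s3 = HIGH XOR HIGH = LOW
s6 = s4 NAND s2 = LOW NAND HIGH = HIGH
s7 = NOT s2 = NOT HIGH = LOW
s8 = s5 NOR Q = LOW NOR LOW = HIGH
s9 = S XOR s7 = HIGH XOR LOW = HIGH
s10 = s9 AND s1 AND s3 = HIGH AND HIGH AND HIGH = HIGH
s11 = s10 AND s8 = HIGH AND HIGH = HIGH
s12 = s7 OR s10 = LOW OR HIGH = HIGH
s13 = s6 NAND s2 = HIGH NAND HIGH = LOW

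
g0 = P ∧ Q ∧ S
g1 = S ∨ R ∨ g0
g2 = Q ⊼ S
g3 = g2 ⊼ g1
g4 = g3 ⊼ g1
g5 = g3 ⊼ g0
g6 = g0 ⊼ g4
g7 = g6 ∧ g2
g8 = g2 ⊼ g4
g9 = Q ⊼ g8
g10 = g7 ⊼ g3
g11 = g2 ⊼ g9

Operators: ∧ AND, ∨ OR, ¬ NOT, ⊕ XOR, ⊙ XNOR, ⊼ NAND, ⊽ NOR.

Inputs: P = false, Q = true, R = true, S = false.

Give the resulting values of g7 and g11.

g7 = true, g11 = false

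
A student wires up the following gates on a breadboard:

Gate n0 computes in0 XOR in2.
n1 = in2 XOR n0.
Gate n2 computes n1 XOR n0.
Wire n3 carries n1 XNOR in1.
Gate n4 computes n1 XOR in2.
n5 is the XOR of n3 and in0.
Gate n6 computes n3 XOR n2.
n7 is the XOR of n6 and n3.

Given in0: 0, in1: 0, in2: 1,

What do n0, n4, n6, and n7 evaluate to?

n0 = 1; n4 = 1; n6 = 0; n7 = 1

n0 = in0 XOR in2 = 0 XOR 1 = 1
n1 = in2 XOR n0 = 1 XOR 1 = 0
n2 = n1 XOR n0 = 0 XOR 1 = 1
n3 = n1 XNOR in1 = 0 XNOR 0 = 1
n4 = n1 XOR in2 = 0 XOR 1 = 1
n6 = n3 XOR n2 = 1 XOR 1 = 0
n7 = n6 XOR n3 = 0 XOR 1 = 1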